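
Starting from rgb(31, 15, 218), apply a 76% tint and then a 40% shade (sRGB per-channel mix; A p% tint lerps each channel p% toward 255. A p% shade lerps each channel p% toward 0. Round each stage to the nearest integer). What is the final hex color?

#797694

Per channel, c → c + 0.76(255 − c):
  R: 31 + 0.76×(255−31) = 31 + 170.24 = 201.24 → 201
  G: 15 + 0.76×(255−15) = 15 + 182.4 = 197.4 → 197
  B: 218 + 0.76×(255−218) = 218 + 28.12 = 246.12 → 246
After the tint: rgb(201, 197, 246) = #c9c5f6.
Lerp each channel 40% toward 0:
  R: 201 − 80.4 = 120.6 → 121
  G: 197 + 0.4×(0−197) = 197 − 78.8 = 118.2 → 118
  B: 246 − 98.4 = 147.6 → 148
rgb(121, 118, 148) = #797694.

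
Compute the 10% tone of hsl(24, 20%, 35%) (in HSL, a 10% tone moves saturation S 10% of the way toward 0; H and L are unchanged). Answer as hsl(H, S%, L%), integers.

S moves 10% from 20 toward 0: 20 − 2 = 18 → 18.
H and L are unchanged.

hsl(24, 18%, 35%)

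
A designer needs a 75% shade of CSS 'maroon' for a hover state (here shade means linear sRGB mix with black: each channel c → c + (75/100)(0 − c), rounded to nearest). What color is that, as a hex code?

#200000

CSS maroon is rgb(128, 0, 0).
A 75% shade moves each channel 75% toward 0:
  R: 128 + 0.75×(0−128) = 128 − 96 = 32 → 32
  G: 0 + 0.75×(0−0) = 0 + 0 = 0 → 0
  B: 0 + 0 = 0 → 0
rgb(32, 0, 0) = #200000.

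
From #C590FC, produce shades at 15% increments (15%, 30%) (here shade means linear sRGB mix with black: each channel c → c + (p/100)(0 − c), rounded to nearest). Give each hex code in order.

#A77AD6, #8A65B0

#C590FC is rgb(197, 144, 252).
15%: (197 − 29.55 = 167.45→167, 144 − 21.6 = 122.4→122, 252 − 37.8 = 214.2→214) → #A77AD6
30%: (197 − 59.1 = 137.9→138, 144 − 43.2 = 100.8→101, 252 − 75.6 = 176.4→176) → #8A65B0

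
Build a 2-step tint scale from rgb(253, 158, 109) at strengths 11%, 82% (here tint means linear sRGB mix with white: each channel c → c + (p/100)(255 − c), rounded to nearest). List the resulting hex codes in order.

11%: (253→253, 158 + 10.67 = 168.67→169, 109 + 16.06 = 125.06→125) → #fda97d
82%: (253 + 1.64 = 254.64→255, 158 + 79.54 = 237.54→238, 109 + 119.72 = 228.72→229) → #ffeee5

#fda97d, #ffeee5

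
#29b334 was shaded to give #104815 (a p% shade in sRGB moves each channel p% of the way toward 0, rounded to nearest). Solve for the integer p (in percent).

#29b334 is rgb(41, 179, 52); #104815 is rgb(16, 72, 21).
On the G channel (widest range): 72 ≈ 179 + (p/100)(0 − 179), so p ≈ 100×(72 − 179)/(0 − 179) = -10700/-179 = 59.78.
p = 60 reproduces all three channels after rounding.

60%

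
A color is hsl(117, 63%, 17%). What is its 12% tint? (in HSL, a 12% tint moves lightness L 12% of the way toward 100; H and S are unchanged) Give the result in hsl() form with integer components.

hsl(117, 63%, 27%)

L moves 12% from 17 toward 100: 17 + 9.96 = 26.96 → 27.
H and S are unchanged.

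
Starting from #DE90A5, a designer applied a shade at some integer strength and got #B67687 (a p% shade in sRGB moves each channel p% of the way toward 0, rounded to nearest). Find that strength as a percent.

#DE90A5 is rgb(222, 144, 165); #B67687 is rgb(182, 118, 135).
On the R channel (widest range): 182 ≈ 222 + (p/100)(0 − 222), so p ≈ 100×(182 − 222)/(0 − 222) = -4000/-222 = 18.02.
p = 18 reproduces all three channels after rounding.

18%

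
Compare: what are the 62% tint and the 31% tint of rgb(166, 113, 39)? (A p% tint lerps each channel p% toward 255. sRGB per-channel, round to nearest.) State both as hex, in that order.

#ddc9ad, #c29d6a

62% tint:
  R: 166 + 0.62×(255−166) = 166 + 55.18 = 221.18 → 221
  G: 113 + 0.62×(255−113) = 113 + 88.04 = 201.04 → 201
  B: 39 + 133.92 = 172.92 → 173
  → #ddc9ad
31% tint:
  R: 166 + 27.59 = 193.59 → 194
  G: 113 + 0.31×(255−113) = 113 + 44.02 = 157.02 → 157
  B: 39 + 66.96 = 105.96 → 106
  → #c29d6a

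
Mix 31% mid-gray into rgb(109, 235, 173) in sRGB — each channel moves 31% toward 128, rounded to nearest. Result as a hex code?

#73CA9F

Lerp each channel 31% toward 128:
  R: 109 + 0.31×(128−109) = 109 + 5.89 = 114.89 → 115
  G: 235 − 33.17 = 201.83 → 202
  B: 173 − 13.95 = 159.05 → 159
rgb(115, 202, 159) = #73CA9F.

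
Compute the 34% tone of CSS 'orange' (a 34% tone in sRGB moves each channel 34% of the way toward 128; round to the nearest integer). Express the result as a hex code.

CSS orange is rgb(255, 165, 0).
Per channel, c → c + 0.34(128 − c):
  R: 255 + 0.34×(128−255) = 255 − 43.18 = 211.82 → 212
  G: 165 + 0.34×(128−165) = 165 − 12.58 = 152.42 → 152
  B: 0 + 0.34×(128−0) = 0 + 43.52 = 43.52 → 44
rgb(212, 152, 44) = #D4982C.

#D4982C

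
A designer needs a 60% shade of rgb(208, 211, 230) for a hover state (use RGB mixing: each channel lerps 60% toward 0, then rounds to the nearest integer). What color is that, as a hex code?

A 60% shade moves each channel 60% toward 0:
  R: 208 + 0.6×(0−208) = 208 − 124.8 = 83.2 → 83
  G: 211 + 0.6×(0−211) = 211 − 126.6 = 84.4 → 84
  B: 230 − 138 = 92 → 92
rgb(83, 84, 92) = #53545C.

#53545C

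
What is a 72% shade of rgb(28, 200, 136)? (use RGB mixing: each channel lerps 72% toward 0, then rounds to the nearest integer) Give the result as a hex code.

#083826

A 72% shade moves each channel 72% toward 0:
  R: 28 − 20.16 = 7.84 → 8
  G: 200 − 144 = 56 → 56
  B: 136 − 97.92 = 38.08 → 38
rgb(8, 56, 38) = #083826.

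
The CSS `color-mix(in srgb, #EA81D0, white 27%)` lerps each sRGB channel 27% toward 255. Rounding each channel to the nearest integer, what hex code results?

#EA81D0 is rgb(234, 129, 208).
Per channel, c → c + 0.27(255 − c):
  R: 234 + 5.67 = 239.67 → 240
  G: 129 + 0.27×(255−129) = 129 + 34.02 = 163.02 → 163
  B: 208 + 0.27×(255−208) = 208 + 12.69 = 220.69 → 221
rgb(240, 163, 221) = #F0A3DD.

#F0A3DD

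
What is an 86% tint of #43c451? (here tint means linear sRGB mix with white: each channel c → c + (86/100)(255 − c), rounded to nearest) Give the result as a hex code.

#43c451 is rgb(67, 196, 81).
Lerp each channel 86% toward 255:
  R: 67 + 0.86×(255−67) = 67 + 161.68 = 228.68 → 229
  G: 196 + 0.86×(255−196) = 196 + 50.74 = 246.74 → 247
  B: 81 + 149.64 = 230.64 → 231
rgb(229, 247, 231) = #e5f7e7.

#e5f7e7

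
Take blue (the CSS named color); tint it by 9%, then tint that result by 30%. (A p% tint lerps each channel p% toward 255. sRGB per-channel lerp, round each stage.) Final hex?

#5d5dff

CSS blue is rgb(0, 0, 255).
Lerp each channel 9% toward 255:
  R: 0 + 0.09×(255−0) = 0 + 22.95 = 22.95 → 23
  G: 0 + 22.95 = 22.95 → 23
  B: 255 + 0.09×(255−255) = 255 + 0 = 255 → 255
After the tint: rgb(23, 23, 255) = #1717ff.
Per channel, c → c + 0.3(255 − c):
  R: 23 + 0.3×(255−23) = 23 + 69.6 = 92.6 → 93
  G: 23 + 0.3×(255−23) = 23 + 69.6 = 92.6 → 93
  B: 255 + 0 = 255 → 255
rgb(93, 93, 255) = #5d5dff.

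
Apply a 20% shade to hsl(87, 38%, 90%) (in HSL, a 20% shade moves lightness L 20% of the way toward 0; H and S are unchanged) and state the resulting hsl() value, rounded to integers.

hsl(87, 38%, 72%)

L moves 20% from 90 toward 0: 90 − 18 = 72 → 72.
H and S are unchanged.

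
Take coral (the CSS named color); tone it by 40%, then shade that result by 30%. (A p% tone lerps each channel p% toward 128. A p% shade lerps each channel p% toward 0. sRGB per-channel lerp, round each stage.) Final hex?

#8F5945

CSS coral is rgb(255, 127, 80).
A 40% tone moves each channel 40% toward 128:
  R: 255 + 0.4×(128−255) = 255 − 50.8 = 204.2 → 204
  G: 127 + 0.4 = 127.4 → 127
  B: 80 + 0.4×(128−80) = 80 + 19.2 = 99.2 → 99
After the tone: rgb(204, 127, 99) = #CC7F63.
Lerp each channel 30% toward 0:
  R: 204 + 0.3×(0−204) = 204 − 61.2 = 142.8 → 143
  G: 127 − 38.1 = 88.9 → 89
  B: 99 + 0.3×(0−99) = 99 − 29.7 = 69.3 → 69
rgb(143, 89, 69) = #8F5945.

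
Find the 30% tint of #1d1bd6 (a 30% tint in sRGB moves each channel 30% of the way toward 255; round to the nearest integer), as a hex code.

#1d1bd6 is rgb(29, 27, 214).
Lerp each channel 30% toward 255:
  R: 29 + 0.3×(255−29) = 29 + 67.8 = 96.8 → 97
  G: 27 + 0.3×(255−27) = 27 + 68.4 = 95.4 → 95
  B: 214 + 12.3 = 226.3 → 226
rgb(97, 95, 226) = #615fe2.

#615fe2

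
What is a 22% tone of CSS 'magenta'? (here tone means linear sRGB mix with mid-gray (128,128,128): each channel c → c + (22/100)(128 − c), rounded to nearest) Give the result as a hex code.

CSS magenta is rgb(255, 0, 255).
A 22% tone moves each channel 22% toward 128:
  R: 255 + 0.22×(128−255) = 255 − 27.94 = 227.06 → 227
  G: 0 + 28.16 = 28.16 → 28
  B: 255 − 27.94 = 227.06 → 227
rgb(227, 28, 227) = #E31CE3.

#E31CE3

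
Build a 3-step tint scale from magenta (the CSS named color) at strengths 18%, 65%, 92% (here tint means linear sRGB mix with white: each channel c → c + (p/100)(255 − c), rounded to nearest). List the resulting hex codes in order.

CSS magenta is rgb(255, 0, 255).
18%: (255→255, 0 + 45.9 = 45.9→46, 255→255) → #FF2EFF
65%: (255→255, 0 + 165.75 = 165.75→166, 255→255) → #FFA6FF
92%: (255→255, 0 + 234.6 = 234.6→235, 255→255) → #FFEBFF

#FF2EFF, #FFA6FF, #FFEBFF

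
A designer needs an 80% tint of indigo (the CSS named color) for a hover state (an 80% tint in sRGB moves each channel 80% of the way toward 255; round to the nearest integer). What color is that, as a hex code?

CSS indigo is rgb(75, 0, 130).
An 80% tint moves each channel 80% toward 255:
  R: 75 + 144 = 219 → 219
  G: 0 + 0.8×(255−0) = 0 + 204 = 204 → 204
  B: 130 + 0.8×(255−130) = 130 + 100 = 230 → 230
rgb(219, 204, 230) = #DBCCE6.

#DBCCE6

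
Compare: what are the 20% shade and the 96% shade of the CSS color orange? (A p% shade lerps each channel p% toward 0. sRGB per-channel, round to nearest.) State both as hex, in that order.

#cc8400, #0a0700

CSS orange is rgb(255, 165, 0).
20% shade:
  R: 255 + 0.2×(0−255) = 255 − 51 = 204 → 204
  G: 165 − 33 = 132 → 132
  B: 0 + 0.2×(0−0) = 0 + 0 = 0 → 0
  → #cc8400
96% shade:
  R: 255 − 244.8 = 10.2 → 10
  G: 165 + 0.96×(0−165) = 165 − 158.4 = 6.6 → 7
  B: 0 + 0.96×(0−0) = 0 + 0 = 0 → 0
  → #0a0700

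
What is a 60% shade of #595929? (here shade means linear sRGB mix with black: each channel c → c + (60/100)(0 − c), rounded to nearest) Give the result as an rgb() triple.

#595929 is rgb(89, 89, 41).
Per channel, c → c + 0.6(0 − c):
  R: 89 − 53.4 = 35.6 → 36
  G: 89 + 0.6×(0−89) = 89 − 53.4 = 35.6 → 36
  B: 41 + 0.6×(0−41) = 41 − 24.6 = 16.4 → 16

rgb(36, 36, 16)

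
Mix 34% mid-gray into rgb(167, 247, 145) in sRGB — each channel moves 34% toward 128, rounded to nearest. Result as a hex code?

#9ACF8B

Lerp each channel 34% toward 128:
  R: 167 + 0.34×(128−167) = 167 − 13.26 = 153.74 → 154
  G: 247 + 0.34×(128−247) = 247 − 40.46 = 206.54 → 207
  B: 145 + 0.34×(128−145) = 145 − 5.78 = 139.22 → 139
rgb(154, 207, 139) = #9ACF8B.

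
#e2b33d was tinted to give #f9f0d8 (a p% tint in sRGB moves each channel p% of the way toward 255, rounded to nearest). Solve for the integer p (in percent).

#e2b33d is rgb(226, 179, 61); #f9f0d8 is rgb(249, 240, 216).
On the B channel (widest range): 216 ≈ 61 + (p/100)(255 − 61), so p ≈ 100×(216 − 61)/(255 − 61) = 15500/194 = 79.90.
p = 80 reproduces all three channels after rounding.

80%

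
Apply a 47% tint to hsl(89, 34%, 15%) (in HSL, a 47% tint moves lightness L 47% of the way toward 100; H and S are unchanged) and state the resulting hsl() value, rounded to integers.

hsl(89, 34%, 55%)

L moves 47% from 15 toward 100: 15 + 39.95 = 54.95 → 55.
H and S are unchanged.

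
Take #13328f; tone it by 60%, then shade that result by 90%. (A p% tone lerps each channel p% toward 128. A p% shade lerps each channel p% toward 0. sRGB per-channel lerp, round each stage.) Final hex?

#13328f is rgb(19, 50, 143).
Lerp each channel 60% toward 128:
  R: 19 + 0.6×(128−19) = 19 + 65.4 = 84.4 → 84
  G: 50 + 46.8 = 96.8 → 97
  B: 143 + 0.6×(128−143) = 143 − 9 = 134 → 134
After the tone: rgb(84, 97, 134) = #546186.
Lerp each channel 90% toward 0:
  R: 84 + 0.9×(0−84) = 84 − 75.6 = 8.4 → 8
  G: 97 + 0.9×(0−97) = 97 − 87.3 = 9.7 → 10
  B: 134 + 0.9×(0−134) = 134 − 120.6 = 13.4 → 13
rgb(8, 10, 13) = #080a0d.

#080a0d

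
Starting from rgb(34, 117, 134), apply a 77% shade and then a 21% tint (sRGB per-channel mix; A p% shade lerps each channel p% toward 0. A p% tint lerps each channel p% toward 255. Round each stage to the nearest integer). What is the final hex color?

#3C4B4E

Per channel, c → c + 0.77(0 − c):
  R: 34 + 0.77×(0−34) = 34 − 26.18 = 7.82 → 8
  G: 117 − 90.09 = 26.91 → 27
  B: 134 − 103.18 = 30.82 → 31
After the shade: rgb(8, 27, 31) = #081B1F.
Lerp each channel 21% toward 255:
  R: 8 + 51.87 = 59.87 → 60
  G: 27 + 0.21×(255−27) = 27 + 47.88 = 74.88 → 75
  B: 31 + 0.21×(255−31) = 31 + 47.04 = 78.04 → 78
rgb(60, 75, 78) = #3C4B4E.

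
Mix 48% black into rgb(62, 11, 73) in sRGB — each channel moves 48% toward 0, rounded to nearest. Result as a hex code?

Per channel, c → c + 0.48(0 − c):
  R: 62 − 29.76 = 32.24 → 32
  G: 11 − 5.28 = 5.72 → 6
  B: 73 + 0.48×(0−73) = 73 − 35.04 = 37.96 → 38
rgb(32, 6, 38) = #200626.

#200626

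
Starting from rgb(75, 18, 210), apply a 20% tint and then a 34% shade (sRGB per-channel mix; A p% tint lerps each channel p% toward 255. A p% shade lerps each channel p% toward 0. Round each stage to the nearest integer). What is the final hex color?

#492b91

A 20% tint moves each channel 20% toward 255:
  R: 75 + 0.2×(255−75) = 75 + 36 = 111 → 111
  G: 18 + 0.2×(255−18) = 18 + 47.4 = 65.4 → 65
  B: 210 + 0.2×(255−210) = 210 + 9 = 219 → 219
After the tint: rgb(111, 65, 219) = #6f41db.
Per channel, c → c + 0.34(0 − c):
  R: 111 + 0.34×(0−111) = 111 − 37.74 = 73.26 → 73
  G: 65 − 22.1 = 42.9 → 43
  B: 219 + 0.34×(0−219) = 219 − 74.46 = 144.54 → 145
rgb(73, 43, 145) = #492b91.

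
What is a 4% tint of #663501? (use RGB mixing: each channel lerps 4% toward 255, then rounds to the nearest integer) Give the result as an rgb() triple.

#663501 is rgb(102, 53, 1).
A 4% tint moves each channel 4% toward 255:
  R: 102 + 0.04×(255−102) = 102 + 6.12 = 108.12 → 108
  G: 53 + 0.04×(255−53) = 53 + 8.08 = 61.08 → 61
  B: 1 + 10.16 = 11.16 → 11

rgb(108, 61, 11)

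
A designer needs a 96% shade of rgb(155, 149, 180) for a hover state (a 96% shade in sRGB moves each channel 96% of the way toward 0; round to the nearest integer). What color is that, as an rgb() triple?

rgb(6, 6, 7)

Lerp each channel 96% toward 0:
  R: 155 − 148.8 = 6.2 → 6
  G: 149 − 143.04 = 5.96 → 6
  B: 180 + 0.96×(0−180) = 180 − 172.8 = 7.2 → 7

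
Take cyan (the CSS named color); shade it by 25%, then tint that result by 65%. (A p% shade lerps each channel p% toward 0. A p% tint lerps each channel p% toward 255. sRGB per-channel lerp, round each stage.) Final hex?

CSS cyan is rgb(0, 255, 255).
A 25% shade moves each channel 25% toward 0:
  R: 0 + 0.25×(0−0) = 0 + 0 = 0 → 0
  G: 255 + 0.25×(0−255) = 255 − 63.75 = 191.25 → 191
  B: 255 + 0.25×(0−255) = 255 − 63.75 = 191.25 → 191
After the shade: rgb(0, 191, 191) = #00bfbf.
Per channel, c → c + 0.65(255 − c):
  R: 0 + 0.65×(255−0) = 0 + 165.75 = 165.75 → 166
  G: 191 + 0.65×(255−191) = 191 + 41.6 = 232.6 → 233
  B: 191 + 0.65×(255−191) = 191 + 41.6 = 232.6 → 233
rgb(166, 233, 233) = #a6e9e9.

#a6e9e9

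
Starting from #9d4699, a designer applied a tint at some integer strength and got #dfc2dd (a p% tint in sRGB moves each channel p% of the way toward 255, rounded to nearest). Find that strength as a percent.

#9d4699 is rgb(157, 70, 153); #dfc2dd is rgb(223, 194, 221).
On the G channel (widest range): 194 ≈ 70 + (p/100)(255 − 70), so p ≈ 100×(194 − 70)/(255 − 70) = 12400/185 = 67.03.
p = 67 reproduces all three channels after rounding.

67%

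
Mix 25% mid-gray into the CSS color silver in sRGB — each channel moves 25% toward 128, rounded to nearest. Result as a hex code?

#B0B0B0

CSS silver is rgb(192, 192, 192).
Per channel, c → c + 0.25(128 − c):
  R: 192 − 16 = 176 → 176
  G: 192 + 0.25×(128−192) = 192 − 16 = 176 → 176
  B: 192 + 0.25×(128−192) = 192 − 16 = 176 → 176
rgb(176, 176, 176) = #B0B0B0.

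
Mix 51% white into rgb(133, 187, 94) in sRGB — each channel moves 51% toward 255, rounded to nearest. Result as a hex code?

#C3DEB0

A 51% tint moves each channel 51% toward 255:
  R: 133 + 0.51×(255−133) = 133 + 62.22 = 195.22 → 195
  G: 187 + 0.51×(255−187) = 187 + 34.68 = 221.68 → 222
  B: 94 + 82.11 = 176.11 → 176
rgb(195, 222, 176) = #C3DEB0.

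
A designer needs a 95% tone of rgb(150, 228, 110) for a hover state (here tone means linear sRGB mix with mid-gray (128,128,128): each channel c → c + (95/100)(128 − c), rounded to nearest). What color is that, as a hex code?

A 95% tone moves each channel 95% toward 128:
  R: 150 − 20.9 = 129.1 → 129
  G: 228 + 0.95×(128−228) = 228 − 95 = 133 → 133
  B: 110 + 17.1 = 127.1 → 127
rgb(129, 133, 127) = #81857F.

#81857F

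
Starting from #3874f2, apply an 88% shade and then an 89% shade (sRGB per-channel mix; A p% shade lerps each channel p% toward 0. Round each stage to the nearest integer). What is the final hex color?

#3874f2 is rgb(56, 116, 242).
Per channel, c → c + 0.88(0 − c):
  R: 56 − 49.28 = 6.72 → 7
  G: 116 − 102.08 = 13.92 → 14
  B: 242 + 0.88×(0−242) = 242 − 212.96 = 29.04 → 29
After the shade: rgb(7, 14, 29) = #070e1d.
An 89% shade moves each channel 89% toward 0:
  R: 7 + 0.89×(0−7) = 7 − 6.23 = 0.77 → 1
  G: 14 + 0.89×(0−14) = 14 − 12.46 = 1.54 → 2
  B: 29 + 0.89×(0−29) = 29 − 25.81 = 3.19 → 3
rgb(1, 2, 3) = #010203.

#010203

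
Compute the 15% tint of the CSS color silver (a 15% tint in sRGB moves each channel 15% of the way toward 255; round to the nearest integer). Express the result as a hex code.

CSS silver is rgb(192, 192, 192).
Per channel, c → c + 0.15(255 − c):
  R: 192 + 0.15×(255−192) = 192 + 9.45 = 201.45 → 201
  G: 192 + 0.15×(255−192) = 192 + 9.45 = 201.45 → 201
  B: 192 + 9.45 = 201.45 → 201
rgb(201, 201, 201) = #C9C9C9.

#C9C9C9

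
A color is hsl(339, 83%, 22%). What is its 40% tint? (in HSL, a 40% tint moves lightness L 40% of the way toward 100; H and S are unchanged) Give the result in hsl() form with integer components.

L moves 40% from 22 toward 100: 22 + 31.2 = 53.2 → 53.
H and S are unchanged.

hsl(339, 83%, 53%)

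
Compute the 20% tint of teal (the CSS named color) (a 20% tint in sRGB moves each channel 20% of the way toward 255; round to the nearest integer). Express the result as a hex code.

CSS teal is rgb(0, 128, 128).
Lerp each channel 20% toward 255:
  R: 0 + 0.2×(255−0) = 0 + 51 = 51 → 51
  G: 128 + 25.4 = 153.4 → 153
  B: 128 + 0.2×(255−128) = 128 + 25.4 = 153.4 → 153
rgb(51, 153, 153) = #339999.

#339999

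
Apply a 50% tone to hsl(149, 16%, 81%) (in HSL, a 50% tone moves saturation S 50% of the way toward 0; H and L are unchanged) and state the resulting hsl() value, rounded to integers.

hsl(149, 8%, 81%)

S moves 50% from 16 toward 0: 16 − 8 = 8 → 8.
H and L are unchanged.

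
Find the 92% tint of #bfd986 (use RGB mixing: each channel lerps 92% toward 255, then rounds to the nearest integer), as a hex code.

#fafcf5

#bfd986 is rgb(191, 217, 134).
Per channel, c → c + 0.92(255 − c):
  R: 191 + 0.92×(255−191) = 191 + 58.88 = 249.88 → 250
  G: 217 + 34.96 = 251.96 → 252
  B: 134 + 111.32 = 245.32 → 245
rgb(250, 252, 245) = #fafcf5.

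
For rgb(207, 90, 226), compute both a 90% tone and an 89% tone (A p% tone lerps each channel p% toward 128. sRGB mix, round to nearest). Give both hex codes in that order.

90% tone:
  R: 207 + 0.9×(128−207) = 207 − 71.1 = 135.9 → 136
  G: 90 + 0.9×(128−90) = 90 + 34.2 = 124.2 → 124
  B: 226 − 88.2 = 137.8 → 138
  → #887C8A
89% tone:
  R: 207 − 70.31 = 136.69 → 137
  G: 90 + 0.89×(128−90) = 90 + 33.82 = 123.82 → 124
  B: 226 + 0.89×(128−226) = 226 − 87.22 = 138.78 → 139
  → #897C8B

#887C8A, #897C8B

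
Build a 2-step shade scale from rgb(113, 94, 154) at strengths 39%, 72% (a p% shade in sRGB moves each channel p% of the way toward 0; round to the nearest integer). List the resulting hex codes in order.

39%: (113 − 44.07 = 68.93→69, 94 − 36.66 = 57.34→57, 154 − 60.06 = 93.94→94) → #45395e
72%: (113 − 81.36 = 31.64→32, 94 − 67.68 = 26.32→26, 154 − 110.88 = 43.12→43) → #201a2b

#45395e, #201a2b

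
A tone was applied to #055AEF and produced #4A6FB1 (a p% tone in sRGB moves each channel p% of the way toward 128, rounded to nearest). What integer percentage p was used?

#055AEF is rgb(5, 90, 239); #4A6FB1 is rgb(74, 111, 177).
On the R channel (widest range): 74 ≈ 5 + (p/100)(128 − 5), so p ≈ 100×(74 − 5)/(128 − 5) = 6900/123 = 56.10.
p = 56 reproduces all three channels after rounding.

56%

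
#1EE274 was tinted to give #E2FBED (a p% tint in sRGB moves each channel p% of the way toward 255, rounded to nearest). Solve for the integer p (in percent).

#1EE274 is rgb(30, 226, 116); #E2FBED is rgb(226, 251, 237).
On the R channel (widest range): 226 ≈ 30 + (p/100)(255 − 30), so p ≈ 100×(226 − 30)/(255 − 30) = 19600/225 = 87.11.
p = 87 reproduces all three channels after rounding.

87%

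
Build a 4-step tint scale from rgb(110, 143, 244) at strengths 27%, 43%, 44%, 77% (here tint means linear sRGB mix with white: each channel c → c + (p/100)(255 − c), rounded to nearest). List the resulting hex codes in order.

#95adf7, #acbff9, #aec0f9, #dee5fc

27%: (110 + 39.15 = 149.15→149, 143 + 30.24 = 173.24→173, 244 + 2.97 = 246.97→247) → #95adf7
43%: (110 + 62.35 = 172.35→172, 143 + 48.16 = 191.16→191, 244 + 4.73 = 248.73→249) → #acbff9
44%: (110 + 63.8 = 173.8→174, 143 + 49.28 = 192.28→192, 244 + 4.84 = 248.84→249) → #aec0f9
77%: (110 + 111.65 = 221.65→222, 143 + 86.24 = 229.24→229, 244 + 8.47 = 252.47→252) → #dee5fc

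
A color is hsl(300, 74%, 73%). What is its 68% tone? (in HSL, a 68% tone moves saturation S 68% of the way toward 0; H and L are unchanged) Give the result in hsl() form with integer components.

S moves 68% from 74 toward 0: 74 − 50.32 = 23.68 → 24.
H and L are unchanged.

hsl(300, 24%, 73%)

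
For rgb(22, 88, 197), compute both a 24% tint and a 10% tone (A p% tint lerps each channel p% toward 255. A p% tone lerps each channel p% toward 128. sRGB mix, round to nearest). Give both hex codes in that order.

24% tint:
  R: 22 + 0.24×(255−22) = 22 + 55.92 = 77.92 → 78
  G: 88 + 0.24×(255−88) = 88 + 40.08 = 128.08 → 128
  B: 197 + 0.24×(255−197) = 197 + 13.92 = 210.92 → 211
  → #4e80d3
10% tone:
  R: 22 + 10.6 = 32.6 → 33
  G: 88 + 4 = 92 → 92
  B: 197 − 6.9 = 190.1 → 190
  → #215cbe

#4e80d3, #215cbe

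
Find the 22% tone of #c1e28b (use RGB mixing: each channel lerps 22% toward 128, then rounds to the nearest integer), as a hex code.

#b3cc89

#c1e28b is rgb(193, 226, 139).
Per channel, c → c + 0.22(128 − c):
  R: 193 + 0.22×(128−193) = 193 − 14.3 = 178.7 → 179
  G: 226 − 21.56 = 204.44 → 204
  B: 139 + 0.22×(128−139) = 139 − 2.42 = 136.58 → 137
rgb(179, 204, 137) = #b3cc89.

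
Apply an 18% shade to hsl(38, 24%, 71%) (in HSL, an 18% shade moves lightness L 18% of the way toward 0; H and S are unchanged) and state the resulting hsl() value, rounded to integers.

L moves 18% from 71 toward 0: 71 − 12.78 = 58.22 → 58.
H and S are unchanged.

hsl(38, 24%, 58%)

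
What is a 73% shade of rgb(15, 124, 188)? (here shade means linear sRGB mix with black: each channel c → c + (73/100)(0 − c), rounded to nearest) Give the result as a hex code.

Per channel, c → c + 0.73(0 − c):
  R: 15 − 10.95 = 4.05 → 4
  G: 124 + 0.73×(0−124) = 124 − 90.52 = 33.48 → 33
  B: 188 + 0.73×(0−188) = 188 − 137.24 = 50.76 → 51
rgb(4, 33, 51) = #042133.

#042133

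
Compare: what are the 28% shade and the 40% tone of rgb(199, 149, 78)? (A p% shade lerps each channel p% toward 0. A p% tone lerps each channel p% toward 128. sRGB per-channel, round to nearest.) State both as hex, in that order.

#8F6B38, #AB8D62

28% shade:
  R: 199 + 0.28×(0−199) = 199 − 55.72 = 143.28 → 143
  G: 149 + 0.28×(0−149) = 149 − 41.72 = 107.28 → 107
  B: 78 + 0.28×(0−78) = 78 − 21.84 = 56.16 → 56
  → #8F6B38
40% tone:
  R: 199 + 0.4×(128−199) = 199 − 28.4 = 170.6 → 171
  G: 149 − 8.4 = 140.6 → 141
  B: 78 + 20 = 98 → 98
  → #AB8D62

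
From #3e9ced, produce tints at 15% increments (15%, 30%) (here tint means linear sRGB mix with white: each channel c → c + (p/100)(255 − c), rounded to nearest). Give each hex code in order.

#3e9ced is rgb(62, 156, 237).
15%: (62 + 28.95 = 90.95→91, 156 + 14.85 = 170.85→171, 237 + 2.7 = 239.7→240) → #5babf0
30%: (62 + 57.9 = 119.9→120, 156 + 29.7 = 185.7→186, 237 + 5.4 = 242.4→242) → #78baf2

#5babf0, #78baf2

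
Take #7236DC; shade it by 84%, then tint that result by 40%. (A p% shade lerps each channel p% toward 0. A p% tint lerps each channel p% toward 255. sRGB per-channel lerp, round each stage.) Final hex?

#7236DC is rgb(114, 54, 220).
An 84% shade moves each channel 84% toward 0:
  R: 114 − 95.76 = 18.24 → 18
  G: 54 − 45.36 = 8.64 → 9
  B: 220 + 0.84×(0−220) = 220 − 184.8 = 35.2 → 35
After the shade: rgb(18, 9, 35) = #120923.
A 40% tint moves each channel 40% toward 255:
  R: 18 + 94.8 = 112.8 → 113
  G: 9 + 98.4 = 107.4 → 107
  B: 35 + 0.4×(255−35) = 35 + 88 = 123 → 123
rgb(113, 107, 123) = #716B7B.

#716B7B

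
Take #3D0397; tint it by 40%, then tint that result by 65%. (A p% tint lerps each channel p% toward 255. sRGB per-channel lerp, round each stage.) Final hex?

#3D0397 is rgb(61, 3, 151).
A 40% tint moves each channel 40% toward 255:
  R: 61 + 0.4×(255−61) = 61 + 77.6 = 138.6 → 139
  G: 3 + 100.8 = 103.8 → 104
  B: 151 + 41.6 = 192.6 → 193
After the tint: rgb(139, 104, 193) = #8B68C1.
Lerp each channel 65% toward 255:
  R: 139 + 75.4 = 214.4 → 214
  G: 104 + 98.15 = 202.15 → 202
  B: 193 + 0.65×(255−193) = 193 + 40.3 = 233.3 → 233
rgb(214, 202, 233) = #D6CAE9.

#D6CAE9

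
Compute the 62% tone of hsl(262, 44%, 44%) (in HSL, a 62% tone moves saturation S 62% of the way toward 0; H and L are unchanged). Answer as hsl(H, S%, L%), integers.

hsl(262, 17%, 44%)

S moves 62% from 44 toward 0: 44 − 27.28 = 16.72 → 17.
H and L are unchanged.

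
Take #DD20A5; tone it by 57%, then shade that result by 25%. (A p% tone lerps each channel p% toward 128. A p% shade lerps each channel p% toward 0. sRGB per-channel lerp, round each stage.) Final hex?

#DD20A5 is rgb(221, 32, 165).
Lerp each channel 57% toward 128:
  R: 221 + 0.57×(128−221) = 221 − 53.01 = 167.99 → 168
  G: 32 + 0.57×(128−32) = 32 + 54.72 = 86.72 → 87
  B: 165 − 21.09 = 143.91 → 144
After the tone: rgb(168, 87, 144) = #A85790.
Lerp each channel 25% toward 0:
  R: 168 + 0.25×(0−168) = 168 − 42 = 126 → 126
  G: 87 + 0.25×(0−87) = 87 − 21.75 = 65.25 → 65
  B: 144 − 36 = 108 → 108
rgb(126, 65, 108) = #7E416C.

#7E416C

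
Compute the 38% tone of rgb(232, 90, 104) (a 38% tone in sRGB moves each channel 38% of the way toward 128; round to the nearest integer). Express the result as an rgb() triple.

Lerp each channel 38% toward 128:
  R: 232 + 0.38×(128−232) = 232 − 39.52 = 192.48 → 192
  G: 90 + 0.38×(128−90) = 90 + 14.44 = 104.44 → 104
  B: 104 + 0.38×(128−104) = 104 + 9.12 = 113.12 → 113

rgb(192, 104, 113)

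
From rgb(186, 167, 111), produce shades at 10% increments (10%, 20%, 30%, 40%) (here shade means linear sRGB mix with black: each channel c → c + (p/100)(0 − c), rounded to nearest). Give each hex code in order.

10%: (186 − 18.6 = 167.4→167, 167 − 16.7 = 150.3→150, 111 − 11.1 = 99.9→100) → #a79664
20%: (186 − 37.2 = 148.8→149, 167 − 33.4 = 133.6→134, 111 − 22.2 = 88.8→89) → #958659
30%: (186 − 55.8 = 130.2→130, 167 − 50.1 = 116.9→117, 111 − 33.3 = 77.7→78) → #82754e
40%: (186 − 74.4 = 111.6→112, 167 − 66.8 = 100.2→100, 111 − 44.4 = 66.6→67) → #706443

#a79664, #958659, #82754e, #706443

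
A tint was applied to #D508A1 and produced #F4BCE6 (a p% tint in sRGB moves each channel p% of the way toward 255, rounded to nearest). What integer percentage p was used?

73%

#D508A1 is rgb(213, 8, 161); #F4BCE6 is rgb(244, 188, 230).
On the G channel (widest range): 188 ≈ 8 + (p/100)(255 − 8), so p ≈ 100×(188 − 8)/(255 − 8) = 18000/247 = 72.87.
p = 73 reproduces all three channels after rounding.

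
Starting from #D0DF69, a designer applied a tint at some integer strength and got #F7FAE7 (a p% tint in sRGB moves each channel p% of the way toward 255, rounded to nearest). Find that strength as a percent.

#D0DF69 is rgb(208, 223, 105); #F7FAE7 is rgb(247, 250, 231).
On the B channel (widest range): 231 ≈ 105 + (p/100)(255 − 105), so p ≈ 100×(231 − 105)/(255 − 105) = 12600/150 = 84.00.
p = 84 reproduces all three channels after rounding.

84%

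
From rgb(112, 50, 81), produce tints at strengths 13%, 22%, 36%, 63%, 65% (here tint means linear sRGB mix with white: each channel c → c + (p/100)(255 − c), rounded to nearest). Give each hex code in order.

13%: (112 + 18.59 = 130.59→131, 50 + 26.65 = 76.65→77, 81 + 22.62 = 103.62→104) → #834D68
22%: (112 + 31.46 = 143.46→143, 50 + 45.1 = 95.1→95, 81 + 38.28 = 119.28→119) → #8F5F77
36%: (112 + 51.48 = 163.48→163, 50 + 73.8 = 123.8→124, 81 + 62.64 = 143.64→144) → #A37C90
63%: (112 + 90.09 = 202.09→202, 50 + 129.15 = 179.15→179, 81 + 109.62 = 190.62→191) → #CAB3BF
65%: (112 + 92.95 = 204.95→205, 50 + 133.25 = 183.25→183, 81 + 113.1 = 194.1→194) → #CDB7C2

#834D68, #8F5F77, #A37C90, #CAB3BF, #CDB7C2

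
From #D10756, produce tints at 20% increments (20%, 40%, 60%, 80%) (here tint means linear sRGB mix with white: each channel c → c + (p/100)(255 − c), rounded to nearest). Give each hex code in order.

#DA3978, #E36A9A, #ED9CBB, #F6CDDD

#D10756 is rgb(209, 7, 86).
20%: (209 + 9.2 = 218.2→218, 7 + 49.6 = 56.6→57, 86 + 33.8 = 119.8→120) → #DA3978
40%: (209 + 18.4 = 227.4→227, 7 + 99.2 = 106.2→106, 86 + 67.6 = 153.6→154) → #E36A9A
60%: (209 + 27.6 = 236.6→237, 7 + 148.8 = 155.8→156, 86 + 101.4 = 187.4→187) → #ED9CBB
80%: (209 + 36.8 = 245.8→246, 7 + 198.4 = 205.4→205, 86 + 135.2 = 221.2→221) → #F6CDDD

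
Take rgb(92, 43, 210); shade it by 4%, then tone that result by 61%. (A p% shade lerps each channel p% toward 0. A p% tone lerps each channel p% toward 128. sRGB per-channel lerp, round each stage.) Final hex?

Per channel, c → c + 0.04(0 − c):
  R: 92 + 0.04×(0−92) = 92 − 3.68 = 88.32 → 88
  G: 43 + 0.04×(0−43) = 43 − 1.72 = 41.28 → 41
  B: 210 + 0.04×(0−210) = 210 − 8.4 = 201.6 → 202
After the shade: rgb(88, 41, 202) = #5829ca.
Per channel, c → c + 0.61(128 − c):
  R: 88 + 0.61×(128−88) = 88 + 24.4 = 112.4 → 112
  G: 41 + 53.07 = 94.07 → 94
  B: 202 + 0.61×(128−202) = 202 − 45.14 = 156.86 → 157
rgb(112, 94, 157) = #705e9d.

#705e9d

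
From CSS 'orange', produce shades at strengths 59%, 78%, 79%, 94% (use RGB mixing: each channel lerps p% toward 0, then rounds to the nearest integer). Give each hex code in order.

CSS orange is rgb(255, 165, 0).
59%: (255 − 150.45 = 104.55→105, 165 − 97.35 = 67.65→68, 0→0) → #694400
78%: (255 − 198.9 = 56.1→56, 165 − 128.7 = 36.3→36, 0→0) → #382400
79%: (255 − 201.45 = 53.55→54, 165 − 130.35 = 34.65→35, 0→0) → #362300
94%: (255 − 239.7 = 15.3→15, 165 − 155.1 = 9.9→10, 0→0) → #0F0A00

#694400, #382400, #362300, #0F0A00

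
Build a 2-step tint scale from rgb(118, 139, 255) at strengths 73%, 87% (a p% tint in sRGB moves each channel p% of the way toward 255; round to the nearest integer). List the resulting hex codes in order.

#DAE0FF, #EDF0FF

73%: (118 + 100.01 = 218.01→218, 139 + 84.68 = 223.68→224, 255→255) → #DAE0FF
87%: (118 + 119.19 = 237.19→237, 139 + 100.92 = 239.92→240, 255→255) → #EDF0FF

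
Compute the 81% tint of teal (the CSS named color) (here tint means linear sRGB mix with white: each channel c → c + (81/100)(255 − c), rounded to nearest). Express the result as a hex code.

CSS teal is rgb(0, 128, 128).
Per channel, c → c + 0.81(255 − c):
  R: 0 + 0.81×(255−0) = 0 + 206.55 = 206.55 → 207
  G: 128 + 102.87 = 230.87 → 231
  B: 128 + 0.81×(255−128) = 128 + 102.87 = 230.87 → 231
rgb(207, 231, 231) = #CFE7E7.

#CFE7E7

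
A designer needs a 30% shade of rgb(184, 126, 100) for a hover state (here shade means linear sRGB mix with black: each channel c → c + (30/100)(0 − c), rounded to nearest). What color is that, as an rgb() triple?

rgb(129, 88, 70)

Lerp each channel 30% toward 0:
  R: 184 − 55.2 = 128.8 → 129
  G: 126 + 0.3×(0−126) = 126 − 37.8 = 88.2 → 88
  B: 100 + 0.3×(0−100) = 100 − 30 = 70 → 70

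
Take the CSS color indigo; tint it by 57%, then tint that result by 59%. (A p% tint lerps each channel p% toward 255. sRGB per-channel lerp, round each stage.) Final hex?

#dfd2e9

CSS indigo is rgb(75, 0, 130).
Lerp each channel 57% toward 255:
  R: 75 + 102.6 = 177.6 → 178
  G: 0 + 0.57×(255−0) = 0 + 145.35 = 145.35 → 145
  B: 130 + 71.25 = 201.25 → 201
After the tint: rgb(178, 145, 201) = #b291c9.
Per channel, c → c + 0.59(255 − c):
  R: 178 + 0.59×(255−178) = 178 + 45.43 = 223.43 → 223
  G: 145 + 64.9 = 209.9 → 210
  B: 201 + 31.86 = 232.86 → 233
rgb(223, 210, 233) = #dfd2e9.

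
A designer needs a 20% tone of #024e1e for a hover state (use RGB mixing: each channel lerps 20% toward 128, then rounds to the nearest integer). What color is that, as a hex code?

#024e1e is rgb(2, 78, 30).
Lerp each channel 20% toward 128:
  R: 2 + 0.2×(128−2) = 2 + 25.2 = 27.2 → 27
  G: 78 + 0.2×(128−78) = 78 + 10 = 88 → 88
  B: 30 + 19.6 = 49.6 → 50
rgb(27, 88, 50) = #1b5832.

#1b5832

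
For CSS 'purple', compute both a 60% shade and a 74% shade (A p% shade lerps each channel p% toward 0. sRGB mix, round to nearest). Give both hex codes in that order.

CSS purple is rgb(128, 0, 128).
60% shade:
  R: 128 − 76.8 = 51.2 → 51
  G: 0 + 0.6×(0−0) = 0 + 0 = 0 → 0
  B: 128 + 0.6×(0−128) = 128 − 76.8 = 51.2 → 51
  → #330033
74% shade:
  R: 128 − 94.72 = 33.28 → 33
  G: 0 + 0.74×(0−0) = 0 + 0 = 0 → 0
  B: 128 + 0.74×(0−128) = 128 − 94.72 = 33.28 → 33
  → #210021

#330033, #210021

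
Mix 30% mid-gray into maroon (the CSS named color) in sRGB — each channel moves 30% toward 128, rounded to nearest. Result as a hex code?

#802626

CSS maroon is rgb(128, 0, 0).
Per channel, c → c + 0.3(128 − c):
  R: 128 + 0 = 128 → 128
  G: 0 + 38.4 = 38.4 → 38
  B: 0 + 0.3×(128−0) = 0 + 38.4 = 38.4 → 38
rgb(128, 38, 38) = #802626.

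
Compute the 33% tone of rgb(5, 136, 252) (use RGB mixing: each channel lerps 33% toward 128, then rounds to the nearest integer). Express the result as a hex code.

#2e85d3

A 33% tone moves each channel 33% toward 128:
  R: 5 + 0.33×(128−5) = 5 + 40.59 = 45.59 → 46
  G: 136 + 0.33×(128−136) = 136 − 2.64 = 133.36 → 133
  B: 252 − 40.92 = 211.08 → 211
rgb(46, 133, 211) = #2e85d3.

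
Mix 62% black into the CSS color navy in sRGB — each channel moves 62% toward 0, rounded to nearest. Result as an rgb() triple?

rgb(0, 0, 49)

CSS navy is rgb(0, 0, 128).
A 62% shade moves each channel 62% toward 0:
  R: 0 + 0 = 0 → 0
  G: 0 + 0 = 0 → 0
  B: 128 − 79.36 = 48.64 → 49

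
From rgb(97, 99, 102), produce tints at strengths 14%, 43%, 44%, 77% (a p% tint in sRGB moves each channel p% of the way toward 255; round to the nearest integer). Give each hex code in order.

#77797b, #a5a6a8, #a7a8a9, #dbdbdc

14%: (97 + 22.12 = 119.12→119, 99 + 21.84 = 120.84→121, 102 + 21.42 = 123.42→123) → #77797b
43%: (97 + 67.94 = 164.94→165, 99 + 67.08 = 166.08→166, 102 + 65.79 = 167.79→168) → #a5a6a8
44%: (97 + 69.52 = 166.52→167, 99 + 68.64 = 167.64→168, 102 + 67.32 = 169.32→169) → #a7a8a9
77%: (97 + 121.66 = 218.66→219, 99 + 120.12 = 219.12→219, 102 + 117.81 = 219.81→220) → #dbdbdc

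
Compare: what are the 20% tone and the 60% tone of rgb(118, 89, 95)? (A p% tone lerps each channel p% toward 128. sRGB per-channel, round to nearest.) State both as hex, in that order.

#786166, #7C7073

20% tone:
  R: 118 + 0.2×(128−118) = 118 + 2 = 120 → 120
  G: 89 + 7.8 = 96.8 → 97
  B: 95 + 6.6 = 101.6 → 102
  → #786166
60% tone:
  R: 118 + 0.6×(128−118) = 118 + 6 = 124 → 124
  G: 89 + 23.4 = 112.4 → 112
  B: 95 + 0.6×(128−95) = 95 + 19.8 = 114.8 → 115
  → #7C7073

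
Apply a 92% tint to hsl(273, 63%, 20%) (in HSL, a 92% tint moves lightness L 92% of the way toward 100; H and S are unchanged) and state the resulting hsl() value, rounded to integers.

L moves 92% from 20 toward 100: 20 + 73.6 = 93.6 → 94.
H and S are unchanged.

hsl(273, 63%, 94%)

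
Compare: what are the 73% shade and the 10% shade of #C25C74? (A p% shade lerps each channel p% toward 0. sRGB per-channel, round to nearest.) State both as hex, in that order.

#34191F, #AF5368

#C25C74 is rgb(194, 92, 116).
73% shade:
  R: 194 + 0.73×(0−194) = 194 − 141.62 = 52.38 → 52
  G: 92 + 0.73×(0−92) = 92 − 67.16 = 24.84 → 25
  B: 116 − 84.68 = 31.32 → 31
  → #34191F
10% shade:
  R: 194 − 19.4 = 174.6 → 175
  G: 92 − 9.2 = 82.8 → 83
  B: 116 + 0.1×(0−116) = 116 − 11.6 = 104.4 → 104
  → #AF5368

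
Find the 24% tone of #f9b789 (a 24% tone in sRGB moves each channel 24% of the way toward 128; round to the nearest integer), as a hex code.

#dcaa87

#f9b789 is rgb(249, 183, 137).
Lerp each channel 24% toward 128:
  R: 249 − 29.04 = 219.96 → 220
  G: 183 − 13.2 = 169.8 → 170
  B: 137 − 2.16 = 134.84 → 135
rgb(220, 170, 135) = #dcaa87.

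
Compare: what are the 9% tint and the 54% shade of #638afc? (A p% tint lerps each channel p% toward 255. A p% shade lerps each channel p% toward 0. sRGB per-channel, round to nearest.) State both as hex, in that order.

#638afc is rgb(99, 138, 252).
9% tint:
  R: 99 + 14.04 = 113.04 → 113
  G: 138 + 0.09×(255−138) = 138 + 10.53 = 148.53 → 149
  B: 252 + 0.09×(255−252) = 252 + 0.27 = 252.27 → 252
  → #7195fc
54% shade:
  R: 99 + 0.54×(0−99) = 99 − 53.46 = 45.54 → 46
  G: 138 + 0.54×(0−138) = 138 − 74.52 = 63.48 → 63
  B: 252 − 136.08 = 115.92 → 116
  → #2e3f74

#7195fc, #2e3f74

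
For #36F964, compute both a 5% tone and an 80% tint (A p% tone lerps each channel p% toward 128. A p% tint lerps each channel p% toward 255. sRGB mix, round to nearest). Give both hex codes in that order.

#36F964 is rgb(54, 249, 100).
5% tone:
  R: 54 + 3.7 = 57.7 → 58
  G: 249 + 0.05×(128−249) = 249 − 6.05 = 242.95 → 243
  B: 100 + 1.4 = 101.4 → 101
  → #3AF365
80% tint:
  R: 54 + 160.8 = 214.8 → 215
  G: 249 + 0.8×(255−249) = 249 + 4.8 = 253.8 → 254
  B: 100 + 124 = 224 → 224
  → #D7FEE0

#3AF365, #D7FEE0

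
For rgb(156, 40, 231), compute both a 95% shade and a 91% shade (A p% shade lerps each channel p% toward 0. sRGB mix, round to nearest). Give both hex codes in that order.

95% shade:
  R: 156 + 0.95×(0−156) = 156 − 148.2 = 7.8 → 8
  G: 40 + 0.95×(0−40) = 40 − 38 = 2 → 2
  B: 231 + 0.95×(0−231) = 231 − 219.45 = 11.55 → 12
  → #08020C
91% shade:
  R: 156 + 0.91×(0−156) = 156 − 141.96 = 14.04 → 14
  G: 40 + 0.91×(0−40) = 40 − 36.4 = 3.6 → 4
  B: 231 + 0.91×(0−231) = 231 − 210.21 = 20.79 → 21
  → #0E0415

#08020C, #0E0415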